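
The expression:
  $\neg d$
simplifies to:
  $\neg d$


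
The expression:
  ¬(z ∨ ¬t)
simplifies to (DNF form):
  t ∧ ¬z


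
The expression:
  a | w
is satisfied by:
  {a: True, w: True}
  {a: True, w: False}
  {w: True, a: False}


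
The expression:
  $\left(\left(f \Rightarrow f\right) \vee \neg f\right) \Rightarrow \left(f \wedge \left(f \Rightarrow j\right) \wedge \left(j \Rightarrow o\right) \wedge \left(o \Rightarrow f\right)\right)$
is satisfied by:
  {f: True, j: True, o: True}


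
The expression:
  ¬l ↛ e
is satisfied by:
  {e: True, l: False}
  {l: False, e: False}
  {l: True, e: True}


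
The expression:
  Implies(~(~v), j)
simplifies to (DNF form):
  j | ~v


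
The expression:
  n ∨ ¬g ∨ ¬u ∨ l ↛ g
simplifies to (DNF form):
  n ∨ ¬g ∨ ¬u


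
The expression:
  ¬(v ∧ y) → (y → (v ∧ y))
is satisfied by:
  {v: True, y: False}
  {y: False, v: False}
  {y: True, v: True}


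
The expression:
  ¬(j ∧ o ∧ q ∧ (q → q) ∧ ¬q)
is always true.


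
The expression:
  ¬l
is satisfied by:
  {l: False}


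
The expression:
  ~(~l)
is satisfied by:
  {l: True}


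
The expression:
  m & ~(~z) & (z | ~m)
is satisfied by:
  {z: True, m: True}


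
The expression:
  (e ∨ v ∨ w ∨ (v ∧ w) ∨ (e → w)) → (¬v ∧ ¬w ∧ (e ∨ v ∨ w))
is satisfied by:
  {e: True, v: False, w: False}


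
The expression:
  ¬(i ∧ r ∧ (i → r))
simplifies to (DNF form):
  ¬i ∨ ¬r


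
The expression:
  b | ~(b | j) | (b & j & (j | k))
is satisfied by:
  {b: True, j: False}
  {j: False, b: False}
  {j: True, b: True}


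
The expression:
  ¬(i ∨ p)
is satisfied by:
  {i: False, p: False}


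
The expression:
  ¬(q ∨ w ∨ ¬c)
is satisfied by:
  {c: True, q: False, w: False}


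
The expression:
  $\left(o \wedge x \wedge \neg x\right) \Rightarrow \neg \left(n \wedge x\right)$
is always true.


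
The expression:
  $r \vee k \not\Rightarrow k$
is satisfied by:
  {r: True}


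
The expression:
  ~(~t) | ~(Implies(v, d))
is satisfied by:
  {t: True, v: True, d: False}
  {t: True, v: False, d: False}
  {d: True, t: True, v: True}
  {d: True, t: True, v: False}
  {v: True, d: False, t: False}


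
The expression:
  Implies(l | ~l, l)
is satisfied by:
  {l: True}


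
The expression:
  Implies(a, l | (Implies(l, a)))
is always true.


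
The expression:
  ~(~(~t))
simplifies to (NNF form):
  ~t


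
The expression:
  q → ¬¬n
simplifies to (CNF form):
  n ∨ ¬q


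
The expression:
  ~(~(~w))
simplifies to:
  ~w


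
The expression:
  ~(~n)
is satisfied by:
  {n: True}


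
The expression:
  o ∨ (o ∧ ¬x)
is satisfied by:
  {o: True}


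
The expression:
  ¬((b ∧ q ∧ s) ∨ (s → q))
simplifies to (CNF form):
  s ∧ ¬q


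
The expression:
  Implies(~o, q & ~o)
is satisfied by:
  {q: True, o: True}
  {q: True, o: False}
  {o: True, q: False}


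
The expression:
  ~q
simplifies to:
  ~q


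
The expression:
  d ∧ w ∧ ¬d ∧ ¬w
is never true.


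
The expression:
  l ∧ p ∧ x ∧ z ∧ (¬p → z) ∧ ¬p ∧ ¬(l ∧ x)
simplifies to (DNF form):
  False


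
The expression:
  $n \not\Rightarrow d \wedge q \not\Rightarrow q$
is never true.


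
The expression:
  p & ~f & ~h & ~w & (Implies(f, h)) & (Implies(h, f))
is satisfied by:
  {p: True, h: False, w: False, f: False}


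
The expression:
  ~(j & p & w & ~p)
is always true.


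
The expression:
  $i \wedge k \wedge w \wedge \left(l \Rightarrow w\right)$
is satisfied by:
  {i: True, w: True, k: True}


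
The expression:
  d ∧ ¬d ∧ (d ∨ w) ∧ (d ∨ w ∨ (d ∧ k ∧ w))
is never true.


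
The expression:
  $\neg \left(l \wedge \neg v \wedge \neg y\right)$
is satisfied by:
  {y: True, v: True, l: False}
  {y: True, l: False, v: False}
  {v: True, l: False, y: False}
  {v: False, l: False, y: False}
  {y: True, v: True, l: True}
  {y: True, l: True, v: False}
  {v: True, l: True, y: False}


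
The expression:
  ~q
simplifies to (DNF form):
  ~q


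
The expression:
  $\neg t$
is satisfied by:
  {t: False}


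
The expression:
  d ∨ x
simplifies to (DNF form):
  d ∨ x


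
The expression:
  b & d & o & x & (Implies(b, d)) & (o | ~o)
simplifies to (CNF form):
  b & d & o & x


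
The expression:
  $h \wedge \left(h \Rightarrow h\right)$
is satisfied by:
  {h: True}


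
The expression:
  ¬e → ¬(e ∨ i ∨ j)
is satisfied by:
  {e: True, j: False, i: False}
  {i: True, e: True, j: False}
  {e: True, j: True, i: False}
  {i: True, e: True, j: True}
  {i: False, j: False, e: False}


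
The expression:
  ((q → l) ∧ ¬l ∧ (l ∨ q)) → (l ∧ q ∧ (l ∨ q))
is always true.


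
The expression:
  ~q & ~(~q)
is never true.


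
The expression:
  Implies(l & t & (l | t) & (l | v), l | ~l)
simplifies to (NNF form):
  True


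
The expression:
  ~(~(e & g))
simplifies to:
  e & g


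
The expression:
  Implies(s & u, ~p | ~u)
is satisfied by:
  {s: False, u: False, p: False}
  {p: True, s: False, u: False}
  {u: True, s: False, p: False}
  {p: True, u: True, s: False}
  {s: True, p: False, u: False}
  {p: True, s: True, u: False}
  {u: True, s: True, p: False}


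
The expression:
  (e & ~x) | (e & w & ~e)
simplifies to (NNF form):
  e & ~x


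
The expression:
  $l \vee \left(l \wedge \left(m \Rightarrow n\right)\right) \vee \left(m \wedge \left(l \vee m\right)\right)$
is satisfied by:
  {m: True, l: True}
  {m: True, l: False}
  {l: True, m: False}


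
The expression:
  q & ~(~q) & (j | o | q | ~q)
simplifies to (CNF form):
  q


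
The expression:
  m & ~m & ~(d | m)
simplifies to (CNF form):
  False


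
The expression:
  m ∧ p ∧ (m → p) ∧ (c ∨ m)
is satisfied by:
  {m: True, p: True}


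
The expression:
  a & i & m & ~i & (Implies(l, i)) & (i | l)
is never true.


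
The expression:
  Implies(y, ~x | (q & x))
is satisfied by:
  {q: True, y: False, x: False}
  {y: False, x: False, q: False}
  {x: True, q: True, y: False}
  {x: True, y: False, q: False}
  {q: True, y: True, x: False}
  {y: True, q: False, x: False}
  {x: True, y: True, q: True}


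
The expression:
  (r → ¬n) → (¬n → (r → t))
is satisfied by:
  {n: True, t: True, r: False}
  {n: True, t: False, r: False}
  {t: True, n: False, r: False}
  {n: False, t: False, r: False}
  {r: True, n: True, t: True}
  {r: True, n: True, t: False}
  {r: True, t: True, n: False}


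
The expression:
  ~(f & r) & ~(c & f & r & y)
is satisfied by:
  {r: False, f: False}
  {f: True, r: False}
  {r: True, f: False}


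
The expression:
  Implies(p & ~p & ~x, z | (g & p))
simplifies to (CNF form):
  True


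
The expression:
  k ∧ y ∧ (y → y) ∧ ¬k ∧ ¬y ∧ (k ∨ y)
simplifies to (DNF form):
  False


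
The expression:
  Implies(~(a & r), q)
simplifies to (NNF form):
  q | (a & r)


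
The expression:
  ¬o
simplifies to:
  ¬o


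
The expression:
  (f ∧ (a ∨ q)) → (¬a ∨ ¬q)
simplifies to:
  ¬a ∨ ¬f ∨ ¬q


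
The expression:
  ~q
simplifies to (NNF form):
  ~q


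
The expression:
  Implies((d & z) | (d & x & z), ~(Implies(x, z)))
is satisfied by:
  {z: False, d: False}
  {d: True, z: False}
  {z: True, d: False}


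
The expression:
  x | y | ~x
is always true.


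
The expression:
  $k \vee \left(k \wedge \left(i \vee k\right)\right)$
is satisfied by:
  {k: True}


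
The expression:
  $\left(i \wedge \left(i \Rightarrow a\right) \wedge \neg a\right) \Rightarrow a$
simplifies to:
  $\text{True}$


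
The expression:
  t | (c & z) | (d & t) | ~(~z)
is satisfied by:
  {t: True, z: True}
  {t: True, z: False}
  {z: True, t: False}


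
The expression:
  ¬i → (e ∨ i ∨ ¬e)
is always true.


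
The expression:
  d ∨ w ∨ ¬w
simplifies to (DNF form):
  True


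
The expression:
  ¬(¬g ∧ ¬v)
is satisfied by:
  {v: True, g: True}
  {v: True, g: False}
  {g: True, v: False}


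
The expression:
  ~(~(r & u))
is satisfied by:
  {r: True, u: True}


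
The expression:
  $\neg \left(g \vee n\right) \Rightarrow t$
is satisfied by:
  {n: True, t: True, g: True}
  {n: True, t: True, g: False}
  {n: True, g: True, t: False}
  {n: True, g: False, t: False}
  {t: True, g: True, n: False}
  {t: True, g: False, n: False}
  {g: True, t: False, n: False}


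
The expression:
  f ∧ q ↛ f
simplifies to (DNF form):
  False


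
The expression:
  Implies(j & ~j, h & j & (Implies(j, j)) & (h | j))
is always true.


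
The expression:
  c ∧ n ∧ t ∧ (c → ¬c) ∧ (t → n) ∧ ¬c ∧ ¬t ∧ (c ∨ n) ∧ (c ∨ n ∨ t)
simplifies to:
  False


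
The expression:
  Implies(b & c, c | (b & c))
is always true.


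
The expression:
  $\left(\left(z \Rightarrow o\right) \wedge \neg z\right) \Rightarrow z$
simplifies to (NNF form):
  $z$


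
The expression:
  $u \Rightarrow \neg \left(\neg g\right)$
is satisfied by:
  {g: True, u: False}
  {u: False, g: False}
  {u: True, g: True}


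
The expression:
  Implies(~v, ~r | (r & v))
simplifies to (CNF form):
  v | ~r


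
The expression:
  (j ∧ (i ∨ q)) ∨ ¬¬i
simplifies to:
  i ∨ (j ∧ q)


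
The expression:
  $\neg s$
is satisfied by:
  {s: False}


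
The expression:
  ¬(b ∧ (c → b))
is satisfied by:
  {b: False}


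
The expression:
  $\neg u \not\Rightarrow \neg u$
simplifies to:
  $\text{False}$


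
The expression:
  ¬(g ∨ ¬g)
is never true.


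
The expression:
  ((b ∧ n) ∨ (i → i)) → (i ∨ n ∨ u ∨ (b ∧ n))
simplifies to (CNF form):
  i ∨ n ∨ u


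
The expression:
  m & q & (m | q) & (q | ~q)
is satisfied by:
  {m: True, q: True}


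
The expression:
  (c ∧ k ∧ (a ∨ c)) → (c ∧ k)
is always true.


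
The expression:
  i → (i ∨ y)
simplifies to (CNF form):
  True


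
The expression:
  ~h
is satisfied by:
  {h: False}


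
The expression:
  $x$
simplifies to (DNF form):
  $x$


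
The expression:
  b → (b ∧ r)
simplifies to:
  r ∨ ¬b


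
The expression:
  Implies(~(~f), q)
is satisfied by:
  {q: True, f: False}
  {f: False, q: False}
  {f: True, q: True}


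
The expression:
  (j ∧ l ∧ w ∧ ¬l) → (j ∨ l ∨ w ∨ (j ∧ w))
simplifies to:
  True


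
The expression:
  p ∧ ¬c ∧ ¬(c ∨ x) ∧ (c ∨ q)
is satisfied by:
  {p: True, q: True, x: False, c: False}


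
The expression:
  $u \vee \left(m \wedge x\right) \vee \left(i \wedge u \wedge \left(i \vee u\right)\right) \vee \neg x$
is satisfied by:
  {m: True, u: True, x: False}
  {m: True, u: False, x: False}
  {u: True, m: False, x: False}
  {m: False, u: False, x: False}
  {x: True, m: True, u: True}
  {x: True, m: True, u: False}
  {x: True, u: True, m: False}


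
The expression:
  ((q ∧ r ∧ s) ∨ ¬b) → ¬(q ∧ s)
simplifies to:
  (b ∧ ¬r) ∨ ¬q ∨ ¬s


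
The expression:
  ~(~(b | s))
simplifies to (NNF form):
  b | s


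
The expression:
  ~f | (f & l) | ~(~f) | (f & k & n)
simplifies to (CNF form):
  True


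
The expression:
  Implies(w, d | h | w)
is always true.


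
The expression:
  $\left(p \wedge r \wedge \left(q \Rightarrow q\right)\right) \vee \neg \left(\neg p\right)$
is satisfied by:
  {p: True}


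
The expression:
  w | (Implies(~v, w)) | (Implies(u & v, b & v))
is always true.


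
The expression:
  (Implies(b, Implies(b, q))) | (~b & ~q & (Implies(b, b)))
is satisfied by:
  {q: True, b: False}
  {b: False, q: False}
  {b: True, q: True}


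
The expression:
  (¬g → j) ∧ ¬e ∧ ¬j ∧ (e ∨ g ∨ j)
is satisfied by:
  {g: True, e: False, j: False}


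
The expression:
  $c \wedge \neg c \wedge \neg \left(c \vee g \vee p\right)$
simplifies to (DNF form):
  $\text{False}$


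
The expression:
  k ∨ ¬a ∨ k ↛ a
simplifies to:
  k ∨ ¬a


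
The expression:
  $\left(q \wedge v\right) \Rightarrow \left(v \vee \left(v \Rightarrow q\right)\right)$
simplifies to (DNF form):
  $\text{True}$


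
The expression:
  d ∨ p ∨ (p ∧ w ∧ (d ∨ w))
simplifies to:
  d ∨ p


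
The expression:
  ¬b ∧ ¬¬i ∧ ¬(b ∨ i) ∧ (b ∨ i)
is never true.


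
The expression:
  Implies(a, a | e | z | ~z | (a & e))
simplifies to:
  True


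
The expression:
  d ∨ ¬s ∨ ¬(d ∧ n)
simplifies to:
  True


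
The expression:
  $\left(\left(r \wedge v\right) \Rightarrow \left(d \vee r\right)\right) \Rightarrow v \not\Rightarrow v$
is never true.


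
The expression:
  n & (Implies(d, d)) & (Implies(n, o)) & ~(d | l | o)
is never true.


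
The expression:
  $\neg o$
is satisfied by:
  {o: False}


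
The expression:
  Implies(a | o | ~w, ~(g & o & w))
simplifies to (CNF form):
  ~g | ~o | ~w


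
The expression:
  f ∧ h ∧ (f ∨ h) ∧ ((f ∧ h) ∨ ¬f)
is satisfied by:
  {h: True, f: True}


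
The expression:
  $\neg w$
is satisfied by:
  {w: False}


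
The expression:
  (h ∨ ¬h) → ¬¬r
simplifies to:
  r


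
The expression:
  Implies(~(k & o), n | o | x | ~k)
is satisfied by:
  {n: True, x: True, o: True, k: False}
  {n: True, x: True, k: False, o: False}
  {n: True, o: True, k: False, x: False}
  {n: True, k: False, o: False, x: False}
  {x: True, o: True, k: False, n: False}
  {x: True, k: False, o: False, n: False}
  {o: True, x: False, k: False, n: False}
  {x: False, k: False, o: False, n: False}
  {x: True, n: True, k: True, o: True}
  {x: True, n: True, k: True, o: False}
  {n: True, k: True, o: True, x: False}
  {n: True, k: True, x: False, o: False}
  {o: True, k: True, x: True, n: False}
  {k: True, x: True, n: False, o: False}
  {k: True, o: True, n: False, x: False}


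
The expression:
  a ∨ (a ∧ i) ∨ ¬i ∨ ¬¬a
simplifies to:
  a ∨ ¬i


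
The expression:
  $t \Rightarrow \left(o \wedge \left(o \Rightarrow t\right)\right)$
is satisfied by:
  {o: True, t: False}
  {t: False, o: False}
  {t: True, o: True}


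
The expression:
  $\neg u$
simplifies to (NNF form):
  $\neg u$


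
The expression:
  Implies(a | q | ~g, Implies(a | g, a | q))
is always true.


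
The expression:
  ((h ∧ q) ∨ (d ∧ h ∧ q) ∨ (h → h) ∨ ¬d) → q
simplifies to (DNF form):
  q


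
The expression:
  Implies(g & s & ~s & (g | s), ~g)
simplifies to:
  True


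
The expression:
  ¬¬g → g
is always true.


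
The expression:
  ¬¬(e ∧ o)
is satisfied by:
  {e: True, o: True}


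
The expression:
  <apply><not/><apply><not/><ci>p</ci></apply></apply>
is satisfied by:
  {p: True}


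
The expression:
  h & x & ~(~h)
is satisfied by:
  {h: True, x: True}


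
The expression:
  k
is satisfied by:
  {k: True}


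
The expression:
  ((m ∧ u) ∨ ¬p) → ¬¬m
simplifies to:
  m ∨ p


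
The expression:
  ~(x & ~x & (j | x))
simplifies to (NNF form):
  True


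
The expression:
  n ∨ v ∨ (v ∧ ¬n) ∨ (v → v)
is always true.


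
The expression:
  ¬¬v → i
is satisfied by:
  {i: True, v: False}
  {v: False, i: False}
  {v: True, i: True}


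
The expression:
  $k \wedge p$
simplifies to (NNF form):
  $k \wedge p$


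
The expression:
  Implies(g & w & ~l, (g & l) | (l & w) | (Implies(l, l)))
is always true.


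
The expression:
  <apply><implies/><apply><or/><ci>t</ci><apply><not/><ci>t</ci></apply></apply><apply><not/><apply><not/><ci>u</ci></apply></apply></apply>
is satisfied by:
  {u: True}


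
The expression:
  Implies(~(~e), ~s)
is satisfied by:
  {s: False, e: False}
  {e: True, s: False}
  {s: True, e: False}


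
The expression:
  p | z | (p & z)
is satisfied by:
  {z: True, p: True}
  {z: True, p: False}
  {p: True, z: False}


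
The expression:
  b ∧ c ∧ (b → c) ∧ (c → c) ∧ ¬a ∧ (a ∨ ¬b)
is never true.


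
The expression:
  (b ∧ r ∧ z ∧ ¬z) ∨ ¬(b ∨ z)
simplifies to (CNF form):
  ¬b ∧ ¬z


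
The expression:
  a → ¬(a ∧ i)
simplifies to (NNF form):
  ¬a ∨ ¬i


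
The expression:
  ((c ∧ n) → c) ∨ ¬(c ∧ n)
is always true.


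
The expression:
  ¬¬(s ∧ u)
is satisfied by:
  {u: True, s: True}


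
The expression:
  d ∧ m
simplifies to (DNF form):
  d ∧ m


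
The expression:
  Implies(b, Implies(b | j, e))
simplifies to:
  e | ~b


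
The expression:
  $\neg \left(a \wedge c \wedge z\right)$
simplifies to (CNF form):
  $\neg a \vee \neg c \vee \neg z$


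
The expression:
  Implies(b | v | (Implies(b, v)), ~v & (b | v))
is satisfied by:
  {b: True, v: False}


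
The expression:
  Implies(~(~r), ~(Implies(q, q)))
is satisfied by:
  {r: False}


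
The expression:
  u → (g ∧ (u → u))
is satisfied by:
  {g: True, u: False}
  {u: False, g: False}
  {u: True, g: True}


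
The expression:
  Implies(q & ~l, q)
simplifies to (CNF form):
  True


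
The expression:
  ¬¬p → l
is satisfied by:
  {l: True, p: False}
  {p: False, l: False}
  {p: True, l: True}


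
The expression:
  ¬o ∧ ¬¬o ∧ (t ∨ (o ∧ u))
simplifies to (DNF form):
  False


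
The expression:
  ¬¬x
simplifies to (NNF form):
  x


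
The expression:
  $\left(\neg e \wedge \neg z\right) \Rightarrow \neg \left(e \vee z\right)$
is always true.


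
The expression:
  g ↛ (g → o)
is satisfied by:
  {g: True, o: False}


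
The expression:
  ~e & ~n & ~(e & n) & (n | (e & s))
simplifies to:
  False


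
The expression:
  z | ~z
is always true.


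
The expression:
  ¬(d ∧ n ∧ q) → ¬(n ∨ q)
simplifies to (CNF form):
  (d ∨ ¬q) ∧ (n ∨ ¬q) ∧ (q ∨ ¬n)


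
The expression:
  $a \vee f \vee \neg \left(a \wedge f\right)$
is always true.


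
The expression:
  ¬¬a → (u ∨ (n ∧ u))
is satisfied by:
  {u: True, a: False}
  {a: False, u: False}
  {a: True, u: True}


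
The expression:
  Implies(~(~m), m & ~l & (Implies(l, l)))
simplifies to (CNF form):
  ~l | ~m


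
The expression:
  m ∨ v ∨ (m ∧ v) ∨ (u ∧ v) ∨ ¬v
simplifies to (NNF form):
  True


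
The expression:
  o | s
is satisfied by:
  {o: True, s: True}
  {o: True, s: False}
  {s: True, o: False}


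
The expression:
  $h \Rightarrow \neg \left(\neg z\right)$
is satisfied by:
  {z: True, h: False}
  {h: False, z: False}
  {h: True, z: True}


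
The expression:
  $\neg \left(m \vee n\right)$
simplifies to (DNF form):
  $\neg m \wedge \neg n$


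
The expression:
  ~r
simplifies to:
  ~r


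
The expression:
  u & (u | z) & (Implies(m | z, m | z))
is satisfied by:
  {u: True}


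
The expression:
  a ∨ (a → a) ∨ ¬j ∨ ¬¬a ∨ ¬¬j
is always true.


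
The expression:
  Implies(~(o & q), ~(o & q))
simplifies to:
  True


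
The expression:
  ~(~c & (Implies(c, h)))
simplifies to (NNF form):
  c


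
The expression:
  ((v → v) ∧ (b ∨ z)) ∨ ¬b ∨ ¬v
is always true.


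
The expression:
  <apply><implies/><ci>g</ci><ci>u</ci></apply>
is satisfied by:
  {u: True, g: False}
  {g: False, u: False}
  {g: True, u: True}


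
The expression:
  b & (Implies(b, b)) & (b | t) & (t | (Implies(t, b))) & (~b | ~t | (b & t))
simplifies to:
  b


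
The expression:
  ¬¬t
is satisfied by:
  {t: True}


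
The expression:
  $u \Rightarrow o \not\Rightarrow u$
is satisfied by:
  {u: False}


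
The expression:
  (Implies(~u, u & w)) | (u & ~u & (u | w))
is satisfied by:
  {u: True}


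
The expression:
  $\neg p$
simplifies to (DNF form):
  $\neg p$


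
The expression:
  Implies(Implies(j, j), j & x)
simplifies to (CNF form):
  j & x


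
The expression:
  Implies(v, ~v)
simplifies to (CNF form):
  ~v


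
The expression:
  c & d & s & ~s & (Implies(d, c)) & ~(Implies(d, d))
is never true.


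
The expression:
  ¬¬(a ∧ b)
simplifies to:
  a ∧ b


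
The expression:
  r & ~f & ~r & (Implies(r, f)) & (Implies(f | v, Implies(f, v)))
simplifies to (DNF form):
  False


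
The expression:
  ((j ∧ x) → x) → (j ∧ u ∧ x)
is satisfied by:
  {j: True, u: True, x: True}


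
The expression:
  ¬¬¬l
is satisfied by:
  {l: False}


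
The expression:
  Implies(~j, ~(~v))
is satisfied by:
  {v: True, j: True}
  {v: True, j: False}
  {j: True, v: False}


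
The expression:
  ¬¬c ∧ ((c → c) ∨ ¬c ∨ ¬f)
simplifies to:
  c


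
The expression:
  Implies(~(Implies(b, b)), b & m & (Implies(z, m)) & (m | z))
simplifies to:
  True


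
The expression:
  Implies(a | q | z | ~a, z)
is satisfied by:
  {z: True}


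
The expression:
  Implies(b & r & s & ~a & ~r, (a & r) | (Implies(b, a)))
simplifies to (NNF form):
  True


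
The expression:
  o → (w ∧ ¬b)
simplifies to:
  (w ∧ ¬b) ∨ ¬o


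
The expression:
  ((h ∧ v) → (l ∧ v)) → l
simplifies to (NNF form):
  l ∨ (h ∧ v)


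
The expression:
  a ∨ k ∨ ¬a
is always true.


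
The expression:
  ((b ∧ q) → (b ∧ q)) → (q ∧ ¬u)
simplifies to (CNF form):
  q ∧ ¬u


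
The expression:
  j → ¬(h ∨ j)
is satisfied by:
  {j: False}


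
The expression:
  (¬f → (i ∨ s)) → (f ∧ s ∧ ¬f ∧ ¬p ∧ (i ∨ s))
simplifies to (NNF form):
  ¬f ∧ ¬i ∧ ¬s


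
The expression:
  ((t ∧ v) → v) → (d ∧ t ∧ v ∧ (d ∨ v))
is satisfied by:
  {t: True, d: True, v: True}


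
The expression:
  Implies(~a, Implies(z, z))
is always true.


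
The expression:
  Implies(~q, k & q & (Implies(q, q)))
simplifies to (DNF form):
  q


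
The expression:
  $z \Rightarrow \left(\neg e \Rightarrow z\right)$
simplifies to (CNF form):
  $\text{True}$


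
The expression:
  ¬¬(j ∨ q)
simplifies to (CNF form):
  j ∨ q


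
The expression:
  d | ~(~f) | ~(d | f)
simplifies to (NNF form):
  True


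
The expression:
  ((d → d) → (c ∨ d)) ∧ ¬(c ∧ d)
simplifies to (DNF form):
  (c ∧ ¬d) ∨ (d ∧ ¬c)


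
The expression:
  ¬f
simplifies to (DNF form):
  ¬f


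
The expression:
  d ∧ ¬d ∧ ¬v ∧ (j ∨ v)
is never true.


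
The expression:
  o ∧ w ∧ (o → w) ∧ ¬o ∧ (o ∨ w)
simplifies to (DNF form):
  False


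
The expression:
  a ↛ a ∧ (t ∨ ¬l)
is never true.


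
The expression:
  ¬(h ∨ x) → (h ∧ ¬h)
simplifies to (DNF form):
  h ∨ x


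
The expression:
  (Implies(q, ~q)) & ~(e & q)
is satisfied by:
  {q: False}


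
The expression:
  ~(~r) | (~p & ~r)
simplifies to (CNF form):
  r | ~p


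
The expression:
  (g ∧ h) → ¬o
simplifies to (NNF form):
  ¬g ∨ ¬h ∨ ¬o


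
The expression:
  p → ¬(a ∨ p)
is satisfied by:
  {p: False}


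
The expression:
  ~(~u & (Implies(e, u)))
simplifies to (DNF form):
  e | u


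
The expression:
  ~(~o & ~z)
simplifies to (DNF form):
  o | z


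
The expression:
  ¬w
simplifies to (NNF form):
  ¬w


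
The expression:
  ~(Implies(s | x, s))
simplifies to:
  x & ~s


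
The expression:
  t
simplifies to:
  t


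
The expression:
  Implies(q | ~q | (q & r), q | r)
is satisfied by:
  {r: True, q: True}
  {r: True, q: False}
  {q: True, r: False}


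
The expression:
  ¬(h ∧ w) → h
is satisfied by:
  {h: True}


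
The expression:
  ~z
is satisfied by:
  {z: False}


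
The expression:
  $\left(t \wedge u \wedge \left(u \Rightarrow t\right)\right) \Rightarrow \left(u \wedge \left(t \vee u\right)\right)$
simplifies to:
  $\text{True}$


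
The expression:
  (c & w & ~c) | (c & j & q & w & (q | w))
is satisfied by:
  {c: True, j: True, w: True, q: True}


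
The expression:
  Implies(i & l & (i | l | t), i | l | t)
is always true.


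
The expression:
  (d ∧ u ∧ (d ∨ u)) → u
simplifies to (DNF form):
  True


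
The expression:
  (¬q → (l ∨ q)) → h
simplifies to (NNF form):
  h ∨ (¬l ∧ ¬q)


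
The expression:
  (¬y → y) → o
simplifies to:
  o ∨ ¬y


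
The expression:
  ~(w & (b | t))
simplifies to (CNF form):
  (~b | ~w) & (~t | ~w)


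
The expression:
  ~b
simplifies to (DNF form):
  ~b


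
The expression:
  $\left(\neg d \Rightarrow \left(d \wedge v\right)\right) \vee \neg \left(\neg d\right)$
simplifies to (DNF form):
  $d$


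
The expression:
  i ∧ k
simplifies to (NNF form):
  i ∧ k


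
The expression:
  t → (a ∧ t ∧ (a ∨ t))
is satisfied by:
  {a: True, t: False}
  {t: False, a: False}
  {t: True, a: True}


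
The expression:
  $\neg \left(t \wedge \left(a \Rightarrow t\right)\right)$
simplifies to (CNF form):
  $\neg t$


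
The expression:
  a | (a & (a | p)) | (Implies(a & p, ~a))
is always true.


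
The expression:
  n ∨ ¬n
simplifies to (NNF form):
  True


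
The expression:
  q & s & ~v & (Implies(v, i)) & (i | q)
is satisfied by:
  {s: True, q: True, v: False}


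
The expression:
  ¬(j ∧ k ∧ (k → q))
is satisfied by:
  {k: False, q: False, j: False}
  {j: True, k: False, q: False}
  {q: True, k: False, j: False}
  {j: True, q: True, k: False}
  {k: True, j: False, q: False}
  {j: True, k: True, q: False}
  {q: True, k: True, j: False}


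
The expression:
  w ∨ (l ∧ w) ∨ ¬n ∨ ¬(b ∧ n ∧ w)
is always true.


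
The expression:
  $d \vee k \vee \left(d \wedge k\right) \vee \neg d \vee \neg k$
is always true.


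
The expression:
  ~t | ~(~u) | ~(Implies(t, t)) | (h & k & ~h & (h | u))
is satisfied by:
  {u: True, t: False}
  {t: False, u: False}
  {t: True, u: True}


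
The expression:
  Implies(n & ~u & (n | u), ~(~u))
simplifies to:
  u | ~n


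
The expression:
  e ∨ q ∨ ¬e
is always true.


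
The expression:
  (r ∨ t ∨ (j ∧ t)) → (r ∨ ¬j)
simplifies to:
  r ∨ ¬j ∨ ¬t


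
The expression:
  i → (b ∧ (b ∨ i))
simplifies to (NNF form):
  b ∨ ¬i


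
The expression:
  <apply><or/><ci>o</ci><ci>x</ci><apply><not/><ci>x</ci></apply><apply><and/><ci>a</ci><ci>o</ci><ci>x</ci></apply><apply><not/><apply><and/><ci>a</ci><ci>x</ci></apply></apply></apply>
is always true.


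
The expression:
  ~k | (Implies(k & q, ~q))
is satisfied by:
  {k: False, q: False}
  {q: True, k: False}
  {k: True, q: False}


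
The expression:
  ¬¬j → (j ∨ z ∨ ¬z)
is always true.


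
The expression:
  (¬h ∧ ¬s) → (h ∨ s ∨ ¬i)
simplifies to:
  h ∨ s ∨ ¬i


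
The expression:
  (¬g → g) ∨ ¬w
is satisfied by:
  {g: True, w: False}
  {w: False, g: False}
  {w: True, g: True}


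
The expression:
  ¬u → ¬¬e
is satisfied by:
  {e: True, u: True}
  {e: True, u: False}
  {u: True, e: False}


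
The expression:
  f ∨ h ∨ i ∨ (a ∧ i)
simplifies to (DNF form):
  f ∨ h ∨ i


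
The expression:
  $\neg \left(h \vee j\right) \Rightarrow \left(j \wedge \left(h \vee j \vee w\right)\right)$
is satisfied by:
  {h: True, j: True}
  {h: True, j: False}
  {j: True, h: False}


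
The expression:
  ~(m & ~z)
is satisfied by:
  {z: True, m: False}
  {m: False, z: False}
  {m: True, z: True}


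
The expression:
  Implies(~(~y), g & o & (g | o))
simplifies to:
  ~y | (g & o)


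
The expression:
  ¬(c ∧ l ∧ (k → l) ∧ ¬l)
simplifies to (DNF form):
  True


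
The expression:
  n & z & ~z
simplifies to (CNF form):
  False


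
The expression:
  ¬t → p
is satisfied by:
  {t: True, p: True}
  {t: True, p: False}
  {p: True, t: False}


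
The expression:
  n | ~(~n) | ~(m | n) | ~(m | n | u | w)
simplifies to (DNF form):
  n | ~m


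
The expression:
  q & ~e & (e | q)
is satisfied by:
  {q: True, e: False}


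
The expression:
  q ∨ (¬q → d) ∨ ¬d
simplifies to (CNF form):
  True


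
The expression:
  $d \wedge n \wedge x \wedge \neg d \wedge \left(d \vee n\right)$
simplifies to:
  $\text{False}$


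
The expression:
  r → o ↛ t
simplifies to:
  (o ∧ ¬t) ∨ ¬r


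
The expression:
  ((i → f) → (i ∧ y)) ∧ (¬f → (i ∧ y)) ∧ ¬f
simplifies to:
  i ∧ y ∧ ¬f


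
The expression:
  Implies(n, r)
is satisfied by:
  {r: True, n: False}
  {n: False, r: False}
  {n: True, r: True}


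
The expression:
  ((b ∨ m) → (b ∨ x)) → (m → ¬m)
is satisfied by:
  {x: False, m: False, b: False}
  {b: True, x: False, m: False}
  {x: True, b: False, m: False}
  {b: True, x: True, m: False}
  {m: True, b: False, x: False}


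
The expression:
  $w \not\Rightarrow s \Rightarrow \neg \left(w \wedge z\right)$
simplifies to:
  $s \vee \neg w \vee \neg z$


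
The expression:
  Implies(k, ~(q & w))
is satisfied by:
  {w: False, k: False, q: False}
  {q: True, w: False, k: False}
  {k: True, w: False, q: False}
  {q: True, k: True, w: False}
  {w: True, q: False, k: False}
  {q: True, w: True, k: False}
  {k: True, w: True, q: False}


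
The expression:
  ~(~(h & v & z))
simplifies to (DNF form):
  h & v & z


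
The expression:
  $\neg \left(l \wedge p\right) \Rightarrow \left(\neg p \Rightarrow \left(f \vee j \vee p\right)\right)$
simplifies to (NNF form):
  $f \vee j \vee p$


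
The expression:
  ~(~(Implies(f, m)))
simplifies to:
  m | ~f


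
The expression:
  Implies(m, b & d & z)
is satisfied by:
  {d: True, b: True, z: True, m: False}
  {d: True, b: True, z: False, m: False}
  {d: True, z: True, b: False, m: False}
  {d: True, z: False, b: False, m: False}
  {b: True, z: True, d: False, m: False}
  {b: True, d: False, z: False, m: False}
  {b: False, z: True, d: False, m: False}
  {b: False, d: False, z: False, m: False}
  {d: True, m: True, b: True, z: True}


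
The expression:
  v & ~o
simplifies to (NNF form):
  v & ~o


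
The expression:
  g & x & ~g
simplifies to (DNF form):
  False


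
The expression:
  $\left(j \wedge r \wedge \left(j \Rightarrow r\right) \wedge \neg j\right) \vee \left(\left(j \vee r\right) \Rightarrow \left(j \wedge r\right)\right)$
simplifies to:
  $\left(j \wedge r\right) \vee \left(\neg j \wedge \neg r\right)$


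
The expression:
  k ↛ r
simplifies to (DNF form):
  k ∧ ¬r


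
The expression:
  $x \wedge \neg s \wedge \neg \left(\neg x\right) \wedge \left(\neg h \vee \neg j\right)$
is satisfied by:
  {x: True, h: False, j: False, s: False}
  {x: True, j: True, h: False, s: False}
  {x: True, h: True, j: False, s: False}


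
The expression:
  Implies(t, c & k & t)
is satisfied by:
  {k: True, c: True, t: False}
  {k: True, c: False, t: False}
  {c: True, k: False, t: False}
  {k: False, c: False, t: False}
  {k: True, t: True, c: True}


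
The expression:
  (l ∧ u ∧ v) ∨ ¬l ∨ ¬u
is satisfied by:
  {v: True, l: False, u: False}
  {l: False, u: False, v: False}
  {v: True, u: True, l: False}
  {u: True, l: False, v: False}
  {v: True, l: True, u: False}
  {l: True, v: False, u: False}
  {v: True, u: True, l: True}


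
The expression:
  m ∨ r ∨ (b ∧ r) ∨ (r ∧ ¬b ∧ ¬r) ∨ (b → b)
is always true.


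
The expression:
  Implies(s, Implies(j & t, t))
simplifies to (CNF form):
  True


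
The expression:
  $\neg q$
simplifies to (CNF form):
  $\neg q$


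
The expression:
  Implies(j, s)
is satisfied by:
  {s: True, j: False}
  {j: False, s: False}
  {j: True, s: True}


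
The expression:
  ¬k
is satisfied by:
  {k: False}


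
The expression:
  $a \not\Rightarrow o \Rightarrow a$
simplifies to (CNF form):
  $\text{True}$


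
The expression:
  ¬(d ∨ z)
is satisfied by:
  {d: False, z: False}


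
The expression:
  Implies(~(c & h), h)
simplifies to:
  h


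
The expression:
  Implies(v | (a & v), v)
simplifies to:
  True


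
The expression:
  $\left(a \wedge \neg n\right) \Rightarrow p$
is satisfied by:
  {n: True, p: True, a: False}
  {n: True, p: False, a: False}
  {p: True, n: False, a: False}
  {n: False, p: False, a: False}
  {n: True, a: True, p: True}
  {n: True, a: True, p: False}
  {a: True, p: True, n: False}


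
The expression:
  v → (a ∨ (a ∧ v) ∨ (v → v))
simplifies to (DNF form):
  True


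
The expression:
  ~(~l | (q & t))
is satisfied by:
  {l: True, t: False, q: False}
  {q: True, l: True, t: False}
  {t: True, l: True, q: False}


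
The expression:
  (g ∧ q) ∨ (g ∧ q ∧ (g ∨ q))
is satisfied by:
  {g: True, q: True}


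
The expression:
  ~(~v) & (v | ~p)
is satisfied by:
  {v: True}


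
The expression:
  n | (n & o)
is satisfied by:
  {n: True}


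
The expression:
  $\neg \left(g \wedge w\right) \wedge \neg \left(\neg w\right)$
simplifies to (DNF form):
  $w \wedge \neg g$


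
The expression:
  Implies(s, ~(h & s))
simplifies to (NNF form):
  ~h | ~s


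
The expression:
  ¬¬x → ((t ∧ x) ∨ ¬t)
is always true.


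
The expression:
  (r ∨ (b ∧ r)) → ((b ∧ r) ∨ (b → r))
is always true.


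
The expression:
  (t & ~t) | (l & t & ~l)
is never true.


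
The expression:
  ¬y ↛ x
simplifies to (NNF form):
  x ∨ ¬y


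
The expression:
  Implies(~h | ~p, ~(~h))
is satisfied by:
  {h: True}


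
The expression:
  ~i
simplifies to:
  ~i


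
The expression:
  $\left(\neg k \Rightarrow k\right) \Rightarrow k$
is always true.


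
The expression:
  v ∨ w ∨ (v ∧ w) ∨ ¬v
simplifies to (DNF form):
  True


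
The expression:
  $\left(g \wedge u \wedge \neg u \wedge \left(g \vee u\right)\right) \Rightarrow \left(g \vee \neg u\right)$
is always true.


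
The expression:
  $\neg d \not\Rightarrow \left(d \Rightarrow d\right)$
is never true.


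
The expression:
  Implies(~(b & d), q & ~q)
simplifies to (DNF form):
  b & d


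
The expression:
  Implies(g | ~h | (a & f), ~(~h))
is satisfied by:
  {h: True}


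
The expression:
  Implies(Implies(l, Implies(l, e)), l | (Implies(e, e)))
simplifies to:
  True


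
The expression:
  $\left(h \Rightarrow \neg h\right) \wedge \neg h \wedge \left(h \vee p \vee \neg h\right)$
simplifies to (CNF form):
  $\neg h$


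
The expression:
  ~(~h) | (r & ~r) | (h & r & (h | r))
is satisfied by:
  {h: True}


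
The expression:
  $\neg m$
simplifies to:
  $\neg m$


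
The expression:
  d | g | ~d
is always true.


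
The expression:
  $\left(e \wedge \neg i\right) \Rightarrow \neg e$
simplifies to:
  $i \vee \neg e$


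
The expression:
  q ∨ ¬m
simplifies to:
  q ∨ ¬m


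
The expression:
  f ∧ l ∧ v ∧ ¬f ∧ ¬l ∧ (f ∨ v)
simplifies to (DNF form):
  False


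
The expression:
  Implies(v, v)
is always true.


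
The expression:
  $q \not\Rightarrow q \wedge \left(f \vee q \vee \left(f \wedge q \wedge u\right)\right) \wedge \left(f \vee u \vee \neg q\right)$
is never true.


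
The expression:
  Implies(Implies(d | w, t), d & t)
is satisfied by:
  {d: True, w: True, t: False}
  {d: True, w: False, t: False}
  {d: True, t: True, w: True}
  {d: True, t: True, w: False}
  {w: True, t: False, d: False}


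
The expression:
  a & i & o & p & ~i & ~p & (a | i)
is never true.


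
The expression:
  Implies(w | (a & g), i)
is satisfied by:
  {i: True, g: False, a: False, w: False}
  {i: True, a: True, g: False, w: False}
  {i: True, g: True, a: False, w: False}
  {i: True, a: True, g: True, w: False}
  {i: True, w: True, g: False, a: False}
  {i: True, w: True, a: True, g: False}
  {i: True, w: True, g: True, a: False}
  {i: True, w: True, a: True, g: True}
  {w: False, g: False, a: False, i: False}
  {a: True, w: False, g: False, i: False}
  {g: True, w: False, a: False, i: False}


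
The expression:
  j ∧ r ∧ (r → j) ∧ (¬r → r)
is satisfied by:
  {r: True, j: True}


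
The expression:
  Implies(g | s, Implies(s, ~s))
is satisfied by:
  {s: False}


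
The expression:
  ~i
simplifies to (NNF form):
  ~i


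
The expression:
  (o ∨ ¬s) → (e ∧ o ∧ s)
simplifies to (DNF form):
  (e ∧ s) ∨ (s ∧ ¬o)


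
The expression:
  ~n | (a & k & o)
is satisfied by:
  {o: True, k: True, a: True, n: False}
  {o: True, k: True, a: False, n: False}
  {o: True, a: True, k: False, n: False}
  {o: True, a: False, k: False, n: False}
  {k: True, a: True, o: False, n: False}
  {k: True, a: False, o: False, n: False}
  {a: True, o: False, k: False, n: False}
  {a: False, o: False, k: False, n: False}
  {n: True, o: True, k: True, a: True}


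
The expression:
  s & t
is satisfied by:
  {t: True, s: True}


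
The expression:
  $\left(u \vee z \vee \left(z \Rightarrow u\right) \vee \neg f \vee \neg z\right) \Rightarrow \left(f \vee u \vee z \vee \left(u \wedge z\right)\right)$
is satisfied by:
  {z: True, u: True, f: True}
  {z: True, u: True, f: False}
  {z: True, f: True, u: False}
  {z: True, f: False, u: False}
  {u: True, f: True, z: False}
  {u: True, f: False, z: False}
  {f: True, u: False, z: False}


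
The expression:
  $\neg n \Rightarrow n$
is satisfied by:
  {n: True}


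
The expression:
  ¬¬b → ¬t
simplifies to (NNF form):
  ¬b ∨ ¬t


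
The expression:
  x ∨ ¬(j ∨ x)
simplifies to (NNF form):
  x ∨ ¬j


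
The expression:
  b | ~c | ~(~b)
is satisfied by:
  {b: True, c: False}
  {c: False, b: False}
  {c: True, b: True}


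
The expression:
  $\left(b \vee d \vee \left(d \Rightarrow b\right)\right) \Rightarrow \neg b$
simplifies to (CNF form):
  $\neg b$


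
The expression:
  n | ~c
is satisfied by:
  {n: True, c: False}
  {c: False, n: False}
  {c: True, n: True}


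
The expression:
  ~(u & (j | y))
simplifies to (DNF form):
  ~u | (~j & ~y)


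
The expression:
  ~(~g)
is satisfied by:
  {g: True}


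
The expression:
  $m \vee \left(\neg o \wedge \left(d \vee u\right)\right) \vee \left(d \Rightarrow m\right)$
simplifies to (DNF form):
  $m \vee \neg d \vee \neg o$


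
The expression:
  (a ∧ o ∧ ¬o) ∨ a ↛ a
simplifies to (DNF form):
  False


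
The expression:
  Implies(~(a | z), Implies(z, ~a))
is always true.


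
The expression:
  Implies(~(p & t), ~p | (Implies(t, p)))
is always true.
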